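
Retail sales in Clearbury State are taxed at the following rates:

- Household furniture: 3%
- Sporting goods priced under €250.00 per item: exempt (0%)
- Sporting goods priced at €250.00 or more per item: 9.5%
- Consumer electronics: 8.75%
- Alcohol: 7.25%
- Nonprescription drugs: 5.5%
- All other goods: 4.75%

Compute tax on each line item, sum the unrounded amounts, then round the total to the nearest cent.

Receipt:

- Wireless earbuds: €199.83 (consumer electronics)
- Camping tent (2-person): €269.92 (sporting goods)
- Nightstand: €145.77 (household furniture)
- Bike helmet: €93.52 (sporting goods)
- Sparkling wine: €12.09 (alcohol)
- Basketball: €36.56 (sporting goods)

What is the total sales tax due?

€48.38

Wireless earbuds €199.83: consumer electronics → 8.75% → €17.485125
Camping tent (2-person) €269.92: sporting goods, €250.00 or more → 9.5% → €25.6424
Nightstand €145.77: household furniture → 3% → €4.3731
Bike helmet €93.52: sporting goods, under €250.00 → 0% → €0.00
Sparkling wine €12.09: alcohol → 7.25% → €0.876525
Basketball €36.56: sporting goods, under €250.00 → 0% → €0.00
Unrounded tax sum = €48.37715 → €48.38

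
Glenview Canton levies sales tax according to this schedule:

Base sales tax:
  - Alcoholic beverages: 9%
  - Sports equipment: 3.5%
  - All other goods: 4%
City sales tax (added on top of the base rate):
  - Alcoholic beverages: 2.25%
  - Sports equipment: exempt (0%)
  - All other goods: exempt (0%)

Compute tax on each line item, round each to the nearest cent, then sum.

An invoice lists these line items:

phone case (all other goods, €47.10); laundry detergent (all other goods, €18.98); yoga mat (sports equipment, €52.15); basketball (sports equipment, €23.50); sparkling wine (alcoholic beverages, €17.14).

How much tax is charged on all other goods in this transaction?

€2.64

Phone case €47.10: all other goods → 4% + 0% city = 4% → €1.88
Laundry detergent €18.98: all other goods → 4% + 0% city = 4% → €0.76
Tax on all other goods = €1.88 + €0.76 = €2.64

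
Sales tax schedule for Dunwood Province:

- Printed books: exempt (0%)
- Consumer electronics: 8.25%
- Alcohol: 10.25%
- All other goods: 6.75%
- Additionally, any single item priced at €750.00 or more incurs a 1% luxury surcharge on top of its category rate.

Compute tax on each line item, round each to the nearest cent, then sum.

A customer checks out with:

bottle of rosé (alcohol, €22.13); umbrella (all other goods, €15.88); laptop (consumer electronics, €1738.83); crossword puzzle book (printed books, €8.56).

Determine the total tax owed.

Bottle of rosé €22.13: alcohol → 10.25% → €2.27
Umbrella €15.88: all other goods → 6.75% → €1.07
Laptop €1738.83: consumer electronics → 8.25% + 1% surcharge = 9.25% → €160.84
Crossword puzzle book €8.56: printed books → 0% → €0.00
Total tax = €2.27 + €1.07 + €160.84 = €164.18

€164.18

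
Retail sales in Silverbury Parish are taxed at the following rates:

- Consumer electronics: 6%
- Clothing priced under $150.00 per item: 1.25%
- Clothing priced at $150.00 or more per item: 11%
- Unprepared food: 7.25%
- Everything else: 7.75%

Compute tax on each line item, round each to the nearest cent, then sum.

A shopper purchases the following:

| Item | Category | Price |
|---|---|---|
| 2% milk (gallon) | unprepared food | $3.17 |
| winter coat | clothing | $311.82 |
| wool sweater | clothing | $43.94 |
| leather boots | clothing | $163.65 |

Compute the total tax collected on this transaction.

$53.08

2% milk (gallon) $3.17: unprepared food → 7.25% → $0.23
Winter coat $311.82: clothing, $150.00 or more → 11% → $34.30
Wool sweater $43.94: clothing, under $150.00 → 1.25% → $0.55
Leather boots $163.65: clothing, $150.00 or more → 11% → $18.00
Total tax = $0.23 + $34.30 + $0.55 + $18.00 = $53.08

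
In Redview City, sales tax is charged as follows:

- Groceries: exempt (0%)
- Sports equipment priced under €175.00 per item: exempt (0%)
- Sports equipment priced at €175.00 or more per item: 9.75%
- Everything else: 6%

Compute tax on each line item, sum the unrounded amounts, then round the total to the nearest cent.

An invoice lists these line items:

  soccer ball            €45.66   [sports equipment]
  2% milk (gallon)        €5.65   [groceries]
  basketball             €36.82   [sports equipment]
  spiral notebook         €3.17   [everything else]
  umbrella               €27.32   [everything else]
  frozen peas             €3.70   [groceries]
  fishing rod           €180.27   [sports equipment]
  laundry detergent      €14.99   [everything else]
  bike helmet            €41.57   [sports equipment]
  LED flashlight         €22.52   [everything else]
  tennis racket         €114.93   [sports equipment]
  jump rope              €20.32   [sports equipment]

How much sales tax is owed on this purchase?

Soccer ball €45.66: sports equipment, under €175.00 → 0% → €0.00
2% milk (gallon) €5.65: groceries → 0% → €0.00
Basketball €36.82: sports equipment, under €175.00 → 0% → €0.00
Spiral notebook €3.17: everything else → 6% → €0.1902
Umbrella €27.32: everything else → 6% → €1.6392
Frozen peas €3.70: groceries → 0% → €0.00
Fishing rod €180.27: sports equipment, €175.00 or more → 9.75% → €17.576325
Laundry detergent €14.99: everything else → 6% → €0.8994
Bike helmet €41.57: sports equipment, under €175.00 → 0% → €0.00
LED flashlight €22.52: everything else → 6% → €1.3512
Tennis racket €114.93: sports equipment, under €175.00 → 0% → €0.00
Jump rope €20.32: sports equipment, under €175.00 → 0% → €0.00
Unrounded tax sum = €21.656325 → €21.66

€21.66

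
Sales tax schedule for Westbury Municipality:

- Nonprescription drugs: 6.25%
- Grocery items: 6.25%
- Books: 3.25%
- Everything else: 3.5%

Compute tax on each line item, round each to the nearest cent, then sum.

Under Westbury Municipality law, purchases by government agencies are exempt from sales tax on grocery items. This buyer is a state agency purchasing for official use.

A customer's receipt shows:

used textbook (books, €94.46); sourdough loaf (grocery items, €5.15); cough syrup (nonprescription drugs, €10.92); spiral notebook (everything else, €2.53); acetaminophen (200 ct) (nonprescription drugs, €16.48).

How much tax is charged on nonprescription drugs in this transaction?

Cough syrup €10.92: nonprescription drugs → 6.25% → €0.68
Acetaminophen (200 ct) €16.48: nonprescription drugs → 6.25% → €1.03
Tax on nonprescription drugs = €0.68 + €1.03 = €1.71

€1.71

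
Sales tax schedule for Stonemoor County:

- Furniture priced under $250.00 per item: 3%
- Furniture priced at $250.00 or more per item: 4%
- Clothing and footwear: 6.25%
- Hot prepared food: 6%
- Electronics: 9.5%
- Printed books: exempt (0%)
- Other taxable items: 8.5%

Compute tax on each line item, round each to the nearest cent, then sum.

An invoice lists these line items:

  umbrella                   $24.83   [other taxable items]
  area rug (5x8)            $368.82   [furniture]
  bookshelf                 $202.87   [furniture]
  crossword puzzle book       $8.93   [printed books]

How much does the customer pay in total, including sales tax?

Umbrella $24.83: other taxable items → 8.5% → $2.11
Area rug (5x8) $368.82: furniture, $250.00 or more → 4% → $14.75
Bookshelf $202.87: furniture, under $250.00 → 3% → $6.09
Crossword puzzle book $8.93: printed books → 0% → $0.00
Subtotal = $605.45; tax = $22.95; total due = $628.40

$628.40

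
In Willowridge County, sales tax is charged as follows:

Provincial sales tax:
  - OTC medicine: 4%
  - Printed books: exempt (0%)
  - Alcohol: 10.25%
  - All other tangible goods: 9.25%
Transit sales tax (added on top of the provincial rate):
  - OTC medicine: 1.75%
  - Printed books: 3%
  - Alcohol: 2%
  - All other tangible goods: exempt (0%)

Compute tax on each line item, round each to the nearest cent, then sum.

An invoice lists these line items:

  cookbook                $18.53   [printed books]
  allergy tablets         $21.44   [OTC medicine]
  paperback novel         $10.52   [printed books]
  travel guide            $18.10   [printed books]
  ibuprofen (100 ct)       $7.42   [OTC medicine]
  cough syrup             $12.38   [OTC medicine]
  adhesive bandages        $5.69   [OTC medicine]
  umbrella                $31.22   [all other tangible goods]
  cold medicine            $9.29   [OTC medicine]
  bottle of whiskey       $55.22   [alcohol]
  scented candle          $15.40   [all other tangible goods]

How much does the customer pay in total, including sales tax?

Cookbook $18.53: printed books → 0% + 3% transit = 3% → $0.56
Allergy tablets $21.44: OTC medicine → 4% + 1.75% transit = 5.75% → $1.23
Paperback novel $10.52: printed books → 0% + 3% transit = 3% → $0.32
Travel guide $18.10: printed books → 0% + 3% transit = 3% → $0.54
Ibuprofen (100 ct) $7.42: OTC medicine → 4% + 1.75% transit = 5.75% → $0.43
Cough syrup $12.38: OTC medicine → 4% + 1.75% transit = 5.75% → $0.71
Adhesive bandages $5.69: OTC medicine → 4% + 1.75% transit = 5.75% → $0.33
Umbrella $31.22: all other tangible goods → 9.25% + 0% transit = 9.25% → $2.89
Cold medicine $9.29: OTC medicine → 4% + 1.75% transit = 5.75% → $0.53
Bottle of whiskey $55.22: alcohol → 10.25% + 2% transit = 12.25% → $6.76
Scented candle $15.40: all other tangible goods → 9.25% + 0% transit = 9.25% → $1.42
Subtotal = $205.21; tax = $15.72; total due = $220.93

$220.93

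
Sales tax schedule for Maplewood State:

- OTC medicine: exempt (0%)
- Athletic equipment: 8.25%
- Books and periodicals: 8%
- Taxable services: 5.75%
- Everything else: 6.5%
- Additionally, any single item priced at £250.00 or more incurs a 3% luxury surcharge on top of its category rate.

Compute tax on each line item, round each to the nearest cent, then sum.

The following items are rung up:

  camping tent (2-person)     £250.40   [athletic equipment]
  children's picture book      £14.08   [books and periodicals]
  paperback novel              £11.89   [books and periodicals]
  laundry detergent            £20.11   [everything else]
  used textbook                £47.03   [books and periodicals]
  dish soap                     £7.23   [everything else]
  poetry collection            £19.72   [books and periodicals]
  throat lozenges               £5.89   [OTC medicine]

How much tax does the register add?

£37.37

Camping tent (2-person) £250.40: athletic equipment → 8.25% + 3% surcharge = 11.25% → £28.17
Children's picture book £14.08: books and periodicals → 8% → £1.13
Paperback novel £11.89: books and periodicals → 8% → £0.95
Laundry detergent £20.11: everything else → 6.5% → £1.31
Used textbook £47.03: books and periodicals → 8% → £3.76
Dish soap £7.23: everything else → 6.5% → £0.47
Poetry collection £19.72: books and periodicals → 8% → £1.58
Throat lozenges £5.89: OTC medicine → 0% → £0.00
Total tax = £28.17 + £1.13 + £0.95 + £1.31 + £3.76 + £0.47 + £1.58 = £37.37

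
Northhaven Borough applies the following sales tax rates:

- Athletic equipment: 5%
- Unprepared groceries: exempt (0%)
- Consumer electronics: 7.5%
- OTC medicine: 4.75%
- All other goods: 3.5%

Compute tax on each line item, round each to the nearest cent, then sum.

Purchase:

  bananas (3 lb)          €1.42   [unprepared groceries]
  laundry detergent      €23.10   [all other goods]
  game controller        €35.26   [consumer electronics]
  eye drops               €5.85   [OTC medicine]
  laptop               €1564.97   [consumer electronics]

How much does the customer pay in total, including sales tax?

€1751.70

Bananas (3 lb) €1.42: unprepared groceries → 0% → €0.00
Laundry detergent €23.10: all other goods → 3.5% → €0.81
Game controller €35.26: consumer electronics → 7.5% → €2.64
Eye drops €5.85: OTC medicine → 4.75% → €0.28
Laptop €1564.97: consumer electronics → 7.5% → €117.37
Subtotal = €1630.60; tax = €121.10; total due = €1751.70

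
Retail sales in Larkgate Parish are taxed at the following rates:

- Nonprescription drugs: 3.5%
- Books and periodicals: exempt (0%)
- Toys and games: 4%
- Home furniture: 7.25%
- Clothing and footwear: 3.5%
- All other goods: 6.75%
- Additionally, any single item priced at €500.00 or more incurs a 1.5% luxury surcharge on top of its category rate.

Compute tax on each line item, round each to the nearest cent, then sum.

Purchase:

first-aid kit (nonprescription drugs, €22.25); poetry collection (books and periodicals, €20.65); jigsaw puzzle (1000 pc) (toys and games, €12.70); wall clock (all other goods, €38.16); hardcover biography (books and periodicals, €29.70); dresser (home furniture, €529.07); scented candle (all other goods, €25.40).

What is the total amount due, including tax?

First-aid kit €22.25: nonprescription drugs → 3.5% → €0.78
Poetry collection €20.65: books and periodicals → 0% → €0.00
Jigsaw puzzle (1000 pc) €12.70: toys and games → 4% → €0.51
Wall clock €38.16: all other goods → 6.75% → €2.58
Hardcover biography €29.70: books and periodicals → 0% → €0.00
Dresser €529.07: home furniture → 7.25% + 1.5% surcharge = 8.75% → €46.29
Scented candle €25.40: all other goods → 6.75% → €1.71
Subtotal = €677.93; tax = €51.87; total due = €729.80

€729.80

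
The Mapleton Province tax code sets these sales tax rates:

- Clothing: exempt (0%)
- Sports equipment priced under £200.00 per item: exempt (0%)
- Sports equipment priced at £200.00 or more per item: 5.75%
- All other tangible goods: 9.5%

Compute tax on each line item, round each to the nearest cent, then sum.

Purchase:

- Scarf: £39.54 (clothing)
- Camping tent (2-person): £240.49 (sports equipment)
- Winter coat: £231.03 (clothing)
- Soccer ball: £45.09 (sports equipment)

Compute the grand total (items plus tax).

£569.98

Scarf £39.54: clothing → 0% → £0.00
Camping tent (2-person) £240.49: sports equipment, £200.00 or more → 5.75% → £13.83
Winter coat £231.03: clothing → 0% → £0.00
Soccer ball £45.09: sports equipment, under £200.00 → 0% → £0.00
Subtotal = £556.15; tax = £13.83; total due = £569.98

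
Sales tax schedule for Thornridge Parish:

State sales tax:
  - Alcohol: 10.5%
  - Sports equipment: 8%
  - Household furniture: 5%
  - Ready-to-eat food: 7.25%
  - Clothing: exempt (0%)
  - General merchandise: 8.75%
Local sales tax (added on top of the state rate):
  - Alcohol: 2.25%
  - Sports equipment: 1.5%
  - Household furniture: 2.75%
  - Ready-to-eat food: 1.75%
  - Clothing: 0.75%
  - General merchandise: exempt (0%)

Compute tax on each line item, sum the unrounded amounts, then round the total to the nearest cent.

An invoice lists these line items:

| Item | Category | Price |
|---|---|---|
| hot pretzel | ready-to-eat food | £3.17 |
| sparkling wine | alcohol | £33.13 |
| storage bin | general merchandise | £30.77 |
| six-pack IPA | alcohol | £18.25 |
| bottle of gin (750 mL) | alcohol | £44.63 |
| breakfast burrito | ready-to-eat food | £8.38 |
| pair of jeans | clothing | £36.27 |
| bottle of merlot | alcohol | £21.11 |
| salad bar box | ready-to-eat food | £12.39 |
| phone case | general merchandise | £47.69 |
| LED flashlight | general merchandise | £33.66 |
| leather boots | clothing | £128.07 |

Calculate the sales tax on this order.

£28.13

Hot pretzel £3.17: ready-to-eat food → 7.25% + 1.75% local = 9% → £0.2853
Sparkling wine £33.13: alcohol → 10.5% + 2.25% local = 12.75% → £4.224075
Storage bin £30.77: general merchandise → 8.75% + 0% local = 8.75% → £2.692375
Six-pack IPA £18.25: alcohol → 10.5% + 2.25% local = 12.75% → £2.326875
Bottle of gin (750 mL) £44.63: alcohol → 10.5% + 2.25% local = 12.75% → £5.690325
Breakfast burrito £8.38: ready-to-eat food → 7.25% + 1.75% local = 9% → £0.7542
Pair of jeans £36.27: clothing → 0% + 0.75% local = 0.75% → £0.272025
Bottle of merlot £21.11: alcohol → 10.5% + 2.25% local = 12.75% → £2.691525
Salad bar box £12.39: ready-to-eat food → 7.25% + 1.75% local = 9% → £1.1151
Phone case £47.69: general merchandise → 8.75% + 0% local = 8.75% → £4.172875
LED flashlight £33.66: general merchandise → 8.75% + 0% local = 8.75% → £2.94525
Leather boots £128.07: clothing → 0% + 0.75% local = 0.75% → £0.960525
Unrounded tax sum = £28.13045 → £28.13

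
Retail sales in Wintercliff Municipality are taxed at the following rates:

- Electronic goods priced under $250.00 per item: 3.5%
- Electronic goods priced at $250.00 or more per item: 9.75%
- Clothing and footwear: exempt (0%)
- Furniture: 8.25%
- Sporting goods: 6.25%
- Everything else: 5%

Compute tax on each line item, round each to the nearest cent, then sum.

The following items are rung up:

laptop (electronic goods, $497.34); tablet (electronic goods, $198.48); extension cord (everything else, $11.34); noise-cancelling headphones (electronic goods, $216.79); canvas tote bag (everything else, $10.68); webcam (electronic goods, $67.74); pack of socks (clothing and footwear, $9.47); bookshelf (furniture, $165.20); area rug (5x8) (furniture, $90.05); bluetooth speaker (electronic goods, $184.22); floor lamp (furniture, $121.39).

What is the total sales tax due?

$104.02

Laptop $497.34: electronic goods, $250.00 or more → 9.75% → $48.49
Tablet $198.48: electronic goods, under $250.00 → 3.5% → $6.95
Extension cord $11.34: everything else → 5% → $0.57
Noise-cancelling headphones $216.79: electronic goods, under $250.00 → 3.5% → $7.59
Canvas tote bag $10.68: everything else → 5% → $0.53
Webcam $67.74: electronic goods, under $250.00 → 3.5% → $2.37
Pack of socks $9.47: clothing and footwear → 0% → $0.00
Bookshelf $165.20: furniture → 8.25% → $13.63
Area rug (5x8) $90.05: furniture → 8.25% → $7.43
Bluetooth speaker $184.22: electronic goods, under $250.00 → 3.5% → $6.45
Floor lamp $121.39: furniture → 8.25% → $10.01
Total tax = $48.49 + $6.95 + $0.57 + $7.59 + $0.53 + $2.37 + $13.63 + $7.43 + $6.45 + $10.01 = $104.02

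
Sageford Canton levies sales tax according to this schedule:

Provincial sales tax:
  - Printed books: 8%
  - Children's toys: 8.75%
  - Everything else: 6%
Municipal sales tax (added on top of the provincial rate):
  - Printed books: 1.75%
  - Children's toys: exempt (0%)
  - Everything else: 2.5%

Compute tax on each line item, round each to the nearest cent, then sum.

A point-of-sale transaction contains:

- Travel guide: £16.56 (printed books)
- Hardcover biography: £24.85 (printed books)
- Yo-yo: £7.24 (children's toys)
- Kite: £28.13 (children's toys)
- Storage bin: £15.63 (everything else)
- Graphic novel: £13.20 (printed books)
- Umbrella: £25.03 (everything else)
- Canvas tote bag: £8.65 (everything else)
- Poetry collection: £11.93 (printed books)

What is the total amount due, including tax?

Travel guide £16.56: printed books → 8% + 1.75% municipal = 9.75% → £1.61
Hardcover biography £24.85: printed books → 8% + 1.75% municipal = 9.75% → £2.42
Yo-yo £7.24: children's toys → 8.75% + 0% municipal = 8.75% → £0.63
Kite £28.13: children's toys → 8.75% + 0% municipal = 8.75% → £2.46
Storage bin £15.63: everything else → 6% + 2.5% municipal = 8.5% → £1.33
Graphic novel £13.20: printed books → 8% + 1.75% municipal = 9.75% → £1.29
Umbrella £25.03: everything else → 6% + 2.5% municipal = 8.5% → £2.13
Canvas tote bag £8.65: everything else → 6% + 2.5% municipal = 8.5% → £0.74
Poetry collection £11.93: printed books → 8% + 1.75% municipal = 9.75% → £1.16
Subtotal = £151.22; tax = £13.77; total due = £164.99

£164.99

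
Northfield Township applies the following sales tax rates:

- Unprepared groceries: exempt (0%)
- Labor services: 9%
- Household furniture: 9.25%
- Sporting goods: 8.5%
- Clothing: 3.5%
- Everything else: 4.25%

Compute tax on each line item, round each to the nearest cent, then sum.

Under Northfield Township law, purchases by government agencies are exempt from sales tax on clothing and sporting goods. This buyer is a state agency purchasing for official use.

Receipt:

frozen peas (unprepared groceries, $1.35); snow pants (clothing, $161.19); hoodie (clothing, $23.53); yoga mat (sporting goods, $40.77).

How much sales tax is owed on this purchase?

$0.00

Frozen peas $1.35: unprepared groceries → 0% → $0.00
Snow pants $161.19: clothing, buyer-exempt → 0% → $0.00
Hoodie $23.53: clothing, buyer-exempt → 0% → $0.00
Yoga mat $40.77: sporting goods, buyer-exempt → 0% → $0.00
Total tax = $0.00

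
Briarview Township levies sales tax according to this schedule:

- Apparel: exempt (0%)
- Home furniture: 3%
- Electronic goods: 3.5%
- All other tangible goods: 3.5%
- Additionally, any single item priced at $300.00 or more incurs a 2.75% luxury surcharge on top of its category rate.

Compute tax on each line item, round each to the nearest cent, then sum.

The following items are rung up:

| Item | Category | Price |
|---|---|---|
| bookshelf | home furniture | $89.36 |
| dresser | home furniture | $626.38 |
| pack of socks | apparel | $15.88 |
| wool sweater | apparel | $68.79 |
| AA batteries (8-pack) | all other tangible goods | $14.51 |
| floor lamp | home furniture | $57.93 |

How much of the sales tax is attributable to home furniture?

$40.44

Bookshelf $89.36: home furniture → 3% → $2.68
Dresser $626.38: home furniture → 3% + 2.75% surcharge = 5.75% → $36.02
Floor lamp $57.93: home furniture → 3% → $1.74
Tax on home furniture = $2.68 + $36.02 + $1.74 = $40.44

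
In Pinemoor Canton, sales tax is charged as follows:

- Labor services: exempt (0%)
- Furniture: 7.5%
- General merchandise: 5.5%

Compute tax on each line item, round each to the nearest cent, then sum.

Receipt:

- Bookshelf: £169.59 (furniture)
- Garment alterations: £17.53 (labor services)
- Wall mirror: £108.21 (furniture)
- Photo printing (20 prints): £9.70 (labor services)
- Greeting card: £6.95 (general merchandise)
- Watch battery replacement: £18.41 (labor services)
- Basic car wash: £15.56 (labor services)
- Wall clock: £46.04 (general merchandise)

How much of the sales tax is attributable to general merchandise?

Greeting card £6.95: general merchandise → 5.5% → £0.38
Wall clock £46.04: general merchandise → 5.5% → £2.53
Tax on general merchandise = £0.38 + £2.53 = £2.91

£2.91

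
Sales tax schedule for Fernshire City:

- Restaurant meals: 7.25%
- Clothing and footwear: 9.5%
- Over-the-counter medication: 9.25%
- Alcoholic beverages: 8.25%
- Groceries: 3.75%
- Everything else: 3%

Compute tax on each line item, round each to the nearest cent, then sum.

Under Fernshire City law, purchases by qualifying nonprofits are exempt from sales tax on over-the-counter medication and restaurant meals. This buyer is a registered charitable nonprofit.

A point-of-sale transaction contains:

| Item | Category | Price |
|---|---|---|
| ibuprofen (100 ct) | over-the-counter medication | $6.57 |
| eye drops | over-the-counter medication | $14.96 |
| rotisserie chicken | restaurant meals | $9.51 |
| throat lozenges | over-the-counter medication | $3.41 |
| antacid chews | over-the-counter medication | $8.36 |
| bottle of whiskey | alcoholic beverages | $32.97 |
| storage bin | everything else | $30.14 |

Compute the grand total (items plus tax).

Ibuprofen (100 ct) $6.57: over-the-counter medication, buyer-exempt → 0% → $0.00
Eye drops $14.96: over-the-counter medication, buyer-exempt → 0% → $0.00
Rotisserie chicken $9.51: restaurant meals, buyer-exempt → 0% → $0.00
Throat lozenges $3.41: over-the-counter medication, buyer-exempt → 0% → $0.00
Antacid chews $8.36: over-the-counter medication, buyer-exempt → 0% → $0.00
Bottle of whiskey $32.97: alcoholic beverages → 8.25% → $2.72
Storage bin $30.14: everything else → 3% → $0.90
Subtotal = $105.92; tax = $3.62; total due = $109.54

$109.54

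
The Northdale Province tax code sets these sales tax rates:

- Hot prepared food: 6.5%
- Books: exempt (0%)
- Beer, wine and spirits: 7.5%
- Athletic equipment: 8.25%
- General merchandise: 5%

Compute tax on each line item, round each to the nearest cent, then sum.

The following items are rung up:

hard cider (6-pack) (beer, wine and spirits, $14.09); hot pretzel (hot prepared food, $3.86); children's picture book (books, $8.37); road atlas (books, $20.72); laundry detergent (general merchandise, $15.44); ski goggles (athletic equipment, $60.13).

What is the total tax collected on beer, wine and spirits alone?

$1.06

Hard cider (6-pack) $14.09: beer, wine and spirits → 7.5% → $1.06
Tax on beer, wine and spirits = $1.06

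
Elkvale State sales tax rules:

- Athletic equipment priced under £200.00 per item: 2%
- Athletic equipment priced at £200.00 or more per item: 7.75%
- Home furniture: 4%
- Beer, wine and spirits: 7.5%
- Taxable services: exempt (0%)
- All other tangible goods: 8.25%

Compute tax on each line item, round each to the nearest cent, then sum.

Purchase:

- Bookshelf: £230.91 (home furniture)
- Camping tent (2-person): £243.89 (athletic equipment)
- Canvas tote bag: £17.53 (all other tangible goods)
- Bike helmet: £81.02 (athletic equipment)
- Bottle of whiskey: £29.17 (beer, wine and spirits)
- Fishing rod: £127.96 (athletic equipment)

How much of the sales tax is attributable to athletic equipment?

£23.08

Camping tent (2-person) £243.89: athletic equipment, £200.00 or more → 7.75% → £18.90
Bike helmet £81.02: athletic equipment, under £200.00 → 2% → £1.62
Fishing rod £127.96: athletic equipment, under £200.00 → 2% → £2.56
Tax on athletic equipment = £18.90 + £1.62 + £2.56 = £23.08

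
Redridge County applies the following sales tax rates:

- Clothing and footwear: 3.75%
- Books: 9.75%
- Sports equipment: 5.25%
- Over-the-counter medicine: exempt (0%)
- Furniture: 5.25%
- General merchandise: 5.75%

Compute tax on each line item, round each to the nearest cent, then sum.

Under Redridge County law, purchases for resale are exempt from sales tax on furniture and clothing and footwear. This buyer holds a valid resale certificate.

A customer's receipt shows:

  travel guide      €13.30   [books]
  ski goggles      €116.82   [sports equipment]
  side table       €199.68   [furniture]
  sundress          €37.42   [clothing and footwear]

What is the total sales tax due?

Travel guide €13.30: books → 9.75% → €1.30
Ski goggles €116.82: sports equipment → 5.25% → €6.13
Side table €199.68: furniture, buyer-exempt → 0% → €0.00
Sundress €37.42: clothing and footwear, buyer-exempt → 0% → €0.00
Total tax = €1.30 + €6.13 = €7.43

€7.43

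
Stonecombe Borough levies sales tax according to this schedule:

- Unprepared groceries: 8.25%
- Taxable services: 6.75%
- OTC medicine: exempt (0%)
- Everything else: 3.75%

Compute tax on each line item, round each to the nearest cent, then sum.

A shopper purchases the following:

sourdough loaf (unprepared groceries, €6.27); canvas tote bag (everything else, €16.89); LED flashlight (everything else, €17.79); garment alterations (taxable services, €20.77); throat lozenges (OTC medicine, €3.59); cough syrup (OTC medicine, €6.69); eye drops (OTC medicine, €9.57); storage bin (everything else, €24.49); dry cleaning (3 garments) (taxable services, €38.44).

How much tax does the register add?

€6.73

Sourdough loaf €6.27: unprepared groceries → 8.25% → €0.52
Canvas tote bag €16.89: everything else → 3.75% → €0.63
LED flashlight €17.79: everything else → 3.75% → €0.67
Garment alterations €20.77: taxable services → 6.75% → €1.40
Throat lozenges €3.59: OTC medicine → 0% → €0.00
Cough syrup €6.69: OTC medicine → 0% → €0.00
Eye drops €9.57: OTC medicine → 0% → €0.00
Storage bin €24.49: everything else → 3.75% → €0.92
Dry cleaning (3 garments) €38.44: taxable services → 6.75% → €2.59
Total tax = €0.52 + €0.63 + €0.67 + €1.40 + €0.92 + €2.59 = €6.73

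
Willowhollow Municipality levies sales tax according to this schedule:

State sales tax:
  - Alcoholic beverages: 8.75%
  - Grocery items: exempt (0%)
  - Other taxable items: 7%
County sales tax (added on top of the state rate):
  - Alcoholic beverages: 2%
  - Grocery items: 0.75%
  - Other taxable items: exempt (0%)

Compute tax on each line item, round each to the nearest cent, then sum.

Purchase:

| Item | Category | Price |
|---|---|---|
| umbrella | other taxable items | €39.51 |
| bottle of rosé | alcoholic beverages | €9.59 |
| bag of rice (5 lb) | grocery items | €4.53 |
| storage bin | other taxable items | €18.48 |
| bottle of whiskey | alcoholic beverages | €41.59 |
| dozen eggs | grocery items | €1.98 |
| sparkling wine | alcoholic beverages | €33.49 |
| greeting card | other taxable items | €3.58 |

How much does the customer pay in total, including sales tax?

€166.20

Umbrella €39.51: other taxable items → 7% + 0% county = 7% → €2.77
Bottle of rosé €9.59: alcoholic beverages → 8.75% + 2% county = 10.75% → €1.03
Bag of rice (5 lb) €4.53: grocery items → 0% + 0.75% county = 0.75% → €0.03
Storage bin €18.48: other taxable items → 7% + 0% county = 7% → €1.29
Bottle of whiskey €41.59: alcoholic beverages → 8.75% + 2% county = 10.75% → €4.47
Dozen eggs €1.98: grocery items → 0% + 0.75% county = 0.75% → €0.01
Sparkling wine €33.49: alcoholic beverages → 8.75% + 2% county = 10.75% → €3.60
Greeting card €3.58: other taxable items → 7% + 0% county = 7% → €0.25
Subtotal = €152.75; tax = €13.45; total due = €166.20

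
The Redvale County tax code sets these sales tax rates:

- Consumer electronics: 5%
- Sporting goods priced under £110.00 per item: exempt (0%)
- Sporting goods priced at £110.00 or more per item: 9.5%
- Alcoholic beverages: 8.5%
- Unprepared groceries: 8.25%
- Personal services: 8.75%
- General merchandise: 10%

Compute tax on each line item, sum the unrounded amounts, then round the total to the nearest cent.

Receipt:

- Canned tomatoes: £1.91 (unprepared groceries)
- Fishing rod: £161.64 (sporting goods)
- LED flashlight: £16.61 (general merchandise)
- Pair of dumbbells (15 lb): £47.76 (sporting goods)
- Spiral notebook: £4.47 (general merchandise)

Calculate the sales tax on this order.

Canned tomatoes £1.91: unprepared groceries → 8.25% → £0.157575
Fishing rod £161.64: sporting goods, £110.00 or more → 9.5% → £15.3558
LED flashlight £16.61: general merchandise → 10% → £1.661
Pair of dumbbells (15 lb) £47.76: sporting goods, under £110.00 → 0% → £0.00
Spiral notebook £4.47: general merchandise → 10% → £0.447
Unrounded tax sum = £17.621375 → £17.62

£17.62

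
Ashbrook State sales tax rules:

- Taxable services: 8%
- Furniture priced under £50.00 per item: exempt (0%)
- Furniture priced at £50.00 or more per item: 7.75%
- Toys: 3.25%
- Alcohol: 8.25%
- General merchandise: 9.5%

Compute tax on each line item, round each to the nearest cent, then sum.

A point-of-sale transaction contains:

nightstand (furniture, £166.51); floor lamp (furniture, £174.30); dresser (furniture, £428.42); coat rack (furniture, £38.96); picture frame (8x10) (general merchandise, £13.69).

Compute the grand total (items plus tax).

Nightstand £166.51: furniture, £50.00 or more → 7.75% → £12.90
Floor lamp £174.30: furniture, £50.00 or more → 7.75% → £13.51
Dresser £428.42: furniture, £50.00 or more → 7.75% → £33.20
Coat rack £38.96: furniture, under £50.00 → 0% → £0.00
Picture frame (8x10) £13.69: general merchandise → 9.5% → £1.30
Subtotal = £821.88; tax = £60.91; total due = £882.79

£882.79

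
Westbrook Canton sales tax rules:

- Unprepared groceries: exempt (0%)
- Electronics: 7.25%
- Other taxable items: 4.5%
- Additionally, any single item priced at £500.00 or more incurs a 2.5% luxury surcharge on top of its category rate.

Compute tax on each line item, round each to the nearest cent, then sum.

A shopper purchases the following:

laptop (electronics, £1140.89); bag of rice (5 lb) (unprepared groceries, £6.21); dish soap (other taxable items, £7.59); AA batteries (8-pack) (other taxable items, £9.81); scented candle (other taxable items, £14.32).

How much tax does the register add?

Laptop £1140.89: electronics → 7.25% + 2.5% surcharge = 9.75% → £111.24
Bag of rice (5 lb) £6.21: unprepared groceries → 0% → £0.00
Dish soap £7.59: other taxable items → 4.5% → £0.34
AA batteries (8-pack) £9.81: other taxable items → 4.5% → £0.44
Scented candle £14.32: other taxable items → 4.5% → £0.64
Total tax = £111.24 + £0.34 + £0.44 + £0.64 = £112.66

£112.66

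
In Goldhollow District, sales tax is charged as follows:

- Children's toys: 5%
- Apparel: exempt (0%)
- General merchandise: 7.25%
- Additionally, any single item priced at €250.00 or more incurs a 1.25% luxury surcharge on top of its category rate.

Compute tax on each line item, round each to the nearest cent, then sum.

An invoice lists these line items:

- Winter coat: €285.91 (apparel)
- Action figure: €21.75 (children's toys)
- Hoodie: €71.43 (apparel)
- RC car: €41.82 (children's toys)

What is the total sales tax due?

Winter coat €285.91: apparel → 0% + 1.25% surcharge = 1.25% → €3.57
Action figure €21.75: children's toys → 5% → €1.09
Hoodie €71.43: apparel → 0% → €0.00
RC car €41.82: children's toys → 5% → €2.09
Total tax = €3.57 + €1.09 + €2.09 = €6.75

€6.75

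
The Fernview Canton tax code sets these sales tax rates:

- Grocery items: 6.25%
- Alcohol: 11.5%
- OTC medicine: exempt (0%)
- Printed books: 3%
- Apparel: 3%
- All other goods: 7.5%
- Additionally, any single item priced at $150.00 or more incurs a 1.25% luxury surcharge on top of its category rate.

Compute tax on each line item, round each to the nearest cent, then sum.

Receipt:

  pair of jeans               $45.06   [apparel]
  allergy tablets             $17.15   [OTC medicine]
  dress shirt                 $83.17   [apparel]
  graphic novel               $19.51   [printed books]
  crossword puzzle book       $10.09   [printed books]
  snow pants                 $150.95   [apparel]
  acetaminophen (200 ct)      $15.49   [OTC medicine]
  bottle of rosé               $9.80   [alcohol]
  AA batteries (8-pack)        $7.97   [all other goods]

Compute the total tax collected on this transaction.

$12.89

Pair of jeans $45.06: apparel → 3% → $1.35
Allergy tablets $17.15: OTC medicine → 0% → $0.00
Dress shirt $83.17: apparel → 3% → $2.50
Graphic novel $19.51: printed books → 3% → $0.59
Crossword puzzle book $10.09: printed books → 3% → $0.30
Snow pants $150.95: apparel → 3% + 1.25% surcharge = 4.25% → $6.42
Acetaminophen (200 ct) $15.49: OTC medicine → 0% → $0.00
Bottle of rosé $9.80: alcohol → 11.5% → $1.13
AA batteries (8-pack) $7.97: all other goods → 7.5% → $0.60
Total tax = $1.35 + $2.50 + $0.59 + $0.30 + $6.42 + $1.13 + $0.60 = $12.89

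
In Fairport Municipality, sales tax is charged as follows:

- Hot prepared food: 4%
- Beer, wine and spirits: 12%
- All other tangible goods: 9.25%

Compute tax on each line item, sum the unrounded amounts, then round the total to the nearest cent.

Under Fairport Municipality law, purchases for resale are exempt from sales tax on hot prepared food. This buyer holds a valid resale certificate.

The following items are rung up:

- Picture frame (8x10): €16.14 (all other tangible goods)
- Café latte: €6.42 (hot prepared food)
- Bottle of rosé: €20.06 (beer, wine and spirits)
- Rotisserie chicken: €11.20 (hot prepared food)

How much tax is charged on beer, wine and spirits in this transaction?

€2.41

Bottle of rosé €20.06: beer, wine and spirits → 12% → €2.4072
Tax on beer, wine and spirits: unrounded sum = €2.4072 → €2.41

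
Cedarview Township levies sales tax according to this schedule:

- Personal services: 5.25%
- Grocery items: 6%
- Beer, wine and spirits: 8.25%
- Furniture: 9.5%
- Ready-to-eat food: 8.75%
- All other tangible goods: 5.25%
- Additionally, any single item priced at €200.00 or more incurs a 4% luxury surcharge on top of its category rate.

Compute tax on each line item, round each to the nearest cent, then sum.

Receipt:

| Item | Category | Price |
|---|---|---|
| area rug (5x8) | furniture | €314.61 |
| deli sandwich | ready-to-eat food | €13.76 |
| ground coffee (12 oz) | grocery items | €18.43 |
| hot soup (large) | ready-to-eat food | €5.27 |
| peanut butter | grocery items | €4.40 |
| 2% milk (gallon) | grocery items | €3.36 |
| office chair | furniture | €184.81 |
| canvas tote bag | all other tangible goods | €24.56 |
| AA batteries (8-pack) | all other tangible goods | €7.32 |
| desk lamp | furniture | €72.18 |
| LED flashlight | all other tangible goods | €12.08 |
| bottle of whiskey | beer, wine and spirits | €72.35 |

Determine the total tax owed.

Area rug (5x8) €314.61: furniture → 9.5% + 4% surcharge = 13.5% → €42.47
Deli sandwich €13.76: ready-to-eat food → 8.75% → €1.20
Ground coffee (12 oz) €18.43: grocery items → 6% → €1.11
Hot soup (large) €5.27: ready-to-eat food → 8.75% → €0.46
Peanut butter €4.40: grocery items → 6% → €0.26
2% milk (gallon) €3.36: grocery items → 6% → €0.20
Office chair €184.81: furniture → 9.5% → €17.56
Canvas tote bag €24.56: all other tangible goods → 5.25% → €1.29
AA batteries (8-pack) €7.32: all other tangible goods → 5.25% → €0.38
Desk lamp €72.18: furniture → 9.5% → €6.86
LED flashlight €12.08: all other tangible goods → 5.25% → €0.63
Bottle of whiskey €72.35: beer, wine and spirits → 8.25% → €5.97
Total tax = €42.47 + €1.20 + €1.11 + €0.46 + €0.26 + €0.20 + €17.56 + €1.29 + €0.38 + €6.86 + €0.63 + €5.97 = €78.39

€78.39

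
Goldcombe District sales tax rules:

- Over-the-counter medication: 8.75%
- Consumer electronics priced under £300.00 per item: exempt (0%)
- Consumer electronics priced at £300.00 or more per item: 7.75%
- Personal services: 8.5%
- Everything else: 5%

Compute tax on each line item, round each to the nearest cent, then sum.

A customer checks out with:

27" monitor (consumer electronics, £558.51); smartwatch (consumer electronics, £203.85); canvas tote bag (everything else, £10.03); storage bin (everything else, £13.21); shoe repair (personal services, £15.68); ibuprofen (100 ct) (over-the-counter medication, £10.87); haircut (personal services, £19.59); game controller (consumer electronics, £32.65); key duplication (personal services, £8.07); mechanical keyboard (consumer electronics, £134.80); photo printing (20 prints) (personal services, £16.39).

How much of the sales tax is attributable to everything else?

Canvas tote bag £10.03: everything else → 5% → £0.50
Storage bin £13.21: everything else → 5% → £0.66
Tax on everything else = £0.50 + £0.66 = £1.16

£1.16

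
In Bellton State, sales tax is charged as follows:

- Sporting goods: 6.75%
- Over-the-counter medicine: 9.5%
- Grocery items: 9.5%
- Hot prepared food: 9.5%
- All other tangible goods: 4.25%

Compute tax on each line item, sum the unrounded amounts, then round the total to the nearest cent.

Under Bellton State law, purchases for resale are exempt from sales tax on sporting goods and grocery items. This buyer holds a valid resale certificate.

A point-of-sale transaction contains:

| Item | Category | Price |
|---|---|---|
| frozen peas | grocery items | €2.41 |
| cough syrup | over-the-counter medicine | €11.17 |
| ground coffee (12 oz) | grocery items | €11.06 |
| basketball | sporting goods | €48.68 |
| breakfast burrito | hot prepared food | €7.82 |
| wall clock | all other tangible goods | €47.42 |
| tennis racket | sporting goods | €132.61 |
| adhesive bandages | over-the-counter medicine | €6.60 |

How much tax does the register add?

Frozen peas €2.41: grocery items, buyer-exempt → 0% → €0.00
Cough syrup €11.17: over-the-counter medicine → 9.5% → €1.06115
Ground coffee (12 oz) €11.06: grocery items, buyer-exempt → 0% → €0.00
Basketball €48.68: sporting goods, buyer-exempt → 0% → €0.00
Breakfast burrito €7.82: hot prepared food → 9.5% → €0.7429
Wall clock €47.42: all other tangible goods → 4.25% → €2.01535
Tennis racket €132.61: sporting goods, buyer-exempt → 0% → €0.00
Adhesive bandages €6.60: over-the-counter medicine → 9.5% → €0.627
Unrounded tax sum = €4.4464 → €4.45

€4.45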